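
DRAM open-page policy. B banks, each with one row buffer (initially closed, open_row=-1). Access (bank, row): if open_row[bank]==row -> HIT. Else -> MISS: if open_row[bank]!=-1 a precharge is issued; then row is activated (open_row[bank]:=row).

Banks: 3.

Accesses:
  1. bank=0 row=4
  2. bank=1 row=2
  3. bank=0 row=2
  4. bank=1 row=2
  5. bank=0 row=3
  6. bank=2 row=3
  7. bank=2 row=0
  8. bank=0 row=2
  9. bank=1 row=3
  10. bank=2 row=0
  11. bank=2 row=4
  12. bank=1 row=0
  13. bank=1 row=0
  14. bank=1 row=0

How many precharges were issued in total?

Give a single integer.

Acc 1: bank0 row4 -> MISS (open row4); precharges=0
Acc 2: bank1 row2 -> MISS (open row2); precharges=0
Acc 3: bank0 row2 -> MISS (open row2); precharges=1
Acc 4: bank1 row2 -> HIT
Acc 5: bank0 row3 -> MISS (open row3); precharges=2
Acc 6: bank2 row3 -> MISS (open row3); precharges=2
Acc 7: bank2 row0 -> MISS (open row0); precharges=3
Acc 8: bank0 row2 -> MISS (open row2); precharges=4
Acc 9: bank1 row3 -> MISS (open row3); precharges=5
Acc 10: bank2 row0 -> HIT
Acc 11: bank2 row4 -> MISS (open row4); precharges=6
Acc 12: bank1 row0 -> MISS (open row0); precharges=7
Acc 13: bank1 row0 -> HIT
Acc 14: bank1 row0 -> HIT

Answer: 7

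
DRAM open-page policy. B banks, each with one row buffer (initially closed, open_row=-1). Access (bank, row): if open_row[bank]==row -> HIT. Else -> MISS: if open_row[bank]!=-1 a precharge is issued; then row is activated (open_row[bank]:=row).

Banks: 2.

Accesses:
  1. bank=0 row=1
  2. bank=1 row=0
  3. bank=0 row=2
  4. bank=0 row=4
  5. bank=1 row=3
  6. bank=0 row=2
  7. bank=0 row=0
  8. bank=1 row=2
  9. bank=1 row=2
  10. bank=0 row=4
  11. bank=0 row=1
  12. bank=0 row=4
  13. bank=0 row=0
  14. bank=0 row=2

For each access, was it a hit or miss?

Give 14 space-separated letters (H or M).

Acc 1: bank0 row1 -> MISS (open row1); precharges=0
Acc 2: bank1 row0 -> MISS (open row0); precharges=0
Acc 3: bank0 row2 -> MISS (open row2); precharges=1
Acc 4: bank0 row4 -> MISS (open row4); precharges=2
Acc 5: bank1 row3 -> MISS (open row3); precharges=3
Acc 6: bank0 row2 -> MISS (open row2); precharges=4
Acc 7: bank0 row0 -> MISS (open row0); precharges=5
Acc 8: bank1 row2 -> MISS (open row2); precharges=6
Acc 9: bank1 row2 -> HIT
Acc 10: bank0 row4 -> MISS (open row4); precharges=7
Acc 11: bank0 row1 -> MISS (open row1); precharges=8
Acc 12: bank0 row4 -> MISS (open row4); precharges=9
Acc 13: bank0 row0 -> MISS (open row0); precharges=10
Acc 14: bank0 row2 -> MISS (open row2); precharges=11

Answer: M M M M M M M M H M M M M M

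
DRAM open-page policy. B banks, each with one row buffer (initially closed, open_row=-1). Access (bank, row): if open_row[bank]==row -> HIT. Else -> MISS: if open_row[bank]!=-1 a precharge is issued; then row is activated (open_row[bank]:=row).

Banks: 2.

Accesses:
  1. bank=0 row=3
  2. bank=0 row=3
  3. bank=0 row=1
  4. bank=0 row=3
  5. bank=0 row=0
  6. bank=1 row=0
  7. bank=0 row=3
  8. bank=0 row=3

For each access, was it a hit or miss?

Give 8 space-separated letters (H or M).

Answer: M H M M M M M H

Derivation:
Acc 1: bank0 row3 -> MISS (open row3); precharges=0
Acc 2: bank0 row3 -> HIT
Acc 3: bank0 row1 -> MISS (open row1); precharges=1
Acc 4: bank0 row3 -> MISS (open row3); precharges=2
Acc 5: bank0 row0 -> MISS (open row0); precharges=3
Acc 6: bank1 row0 -> MISS (open row0); precharges=3
Acc 7: bank0 row3 -> MISS (open row3); precharges=4
Acc 8: bank0 row3 -> HIT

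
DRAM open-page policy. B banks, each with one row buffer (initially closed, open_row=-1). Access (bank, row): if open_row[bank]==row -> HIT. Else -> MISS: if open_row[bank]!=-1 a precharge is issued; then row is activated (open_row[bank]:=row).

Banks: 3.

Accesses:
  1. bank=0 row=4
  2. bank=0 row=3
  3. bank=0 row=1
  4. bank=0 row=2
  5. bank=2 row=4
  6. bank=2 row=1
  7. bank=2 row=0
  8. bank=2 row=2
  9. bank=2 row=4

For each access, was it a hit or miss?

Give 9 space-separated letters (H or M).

Answer: M M M M M M M M M

Derivation:
Acc 1: bank0 row4 -> MISS (open row4); precharges=0
Acc 2: bank0 row3 -> MISS (open row3); precharges=1
Acc 3: bank0 row1 -> MISS (open row1); precharges=2
Acc 4: bank0 row2 -> MISS (open row2); precharges=3
Acc 5: bank2 row4 -> MISS (open row4); precharges=3
Acc 6: bank2 row1 -> MISS (open row1); precharges=4
Acc 7: bank2 row0 -> MISS (open row0); precharges=5
Acc 8: bank2 row2 -> MISS (open row2); precharges=6
Acc 9: bank2 row4 -> MISS (open row4); precharges=7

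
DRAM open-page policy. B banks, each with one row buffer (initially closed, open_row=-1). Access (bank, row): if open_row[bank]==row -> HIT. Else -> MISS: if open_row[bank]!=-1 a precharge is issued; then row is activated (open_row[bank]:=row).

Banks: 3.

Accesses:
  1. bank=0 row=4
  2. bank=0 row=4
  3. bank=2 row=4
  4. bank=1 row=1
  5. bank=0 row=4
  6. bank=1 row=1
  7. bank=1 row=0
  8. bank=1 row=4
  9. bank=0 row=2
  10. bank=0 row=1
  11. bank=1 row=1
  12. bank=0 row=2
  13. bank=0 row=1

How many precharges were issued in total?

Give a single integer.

Acc 1: bank0 row4 -> MISS (open row4); precharges=0
Acc 2: bank0 row4 -> HIT
Acc 3: bank2 row4 -> MISS (open row4); precharges=0
Acc 4: bank1 row1 -> MISS (open row1); precharges=0
Acc 5: bank0 row4 -> HIT
Acc 6: bank1 row1 -> HIT
Acc 7: bank1 row0 -> MISS (open row0); precharges=1
Acc 8: bank1 row4 -> MISS (open row4); precharges=2
Acc 9: bank0 row2 -> MISS (open row2); precharges=3
Acc 10: bank0 row1 -> MISS (open row1); precharges=4
Acc 11: bank1 row1 -> MISS (open row1); precharges=5
Acc 12: bank0 row2 -> MISS (open row2); precharges=6
Acc 13: bank0 row1 -> MISS (open row1); precharges=7

Answer: 7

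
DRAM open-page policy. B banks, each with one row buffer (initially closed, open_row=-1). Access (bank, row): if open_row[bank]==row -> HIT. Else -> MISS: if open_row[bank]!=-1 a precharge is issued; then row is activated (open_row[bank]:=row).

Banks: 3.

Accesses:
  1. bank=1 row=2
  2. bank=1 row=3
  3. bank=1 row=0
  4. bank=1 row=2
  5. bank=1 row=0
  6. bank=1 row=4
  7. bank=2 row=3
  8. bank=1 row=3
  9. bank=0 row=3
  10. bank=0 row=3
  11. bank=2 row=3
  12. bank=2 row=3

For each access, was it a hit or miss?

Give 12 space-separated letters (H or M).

Acc 1: bank1 row2 -> MISS (open row2); precharges=0
Acc 2: bank1 row3 -> MISS (open row3); precharges=1
Acc 3: bank1 row0 -> MISS (open row0); precharges=2
Acc 4: bank1 row2 -> MISS (open row2); precharges=3
Acc 5: bank1 row0 -> MISS (open row0); precharges=4
Acc 6: bank1 row4 -> MISS (open row4); precharges=5
Acc 7: bank2 row3 -> MISS (open row3); precharges=5
Acc 8: bank1 row3 -> MISS (open row3); precharges=6
Acc 9: bank0 row3 -> MISS (open row3); precharges=6
Acc 10: bank0 row3 -> HIT
Acc 11: bank2 row3 -> HIT
Acc 12: bank2 row3 -> HIT

Answer: M M M M M M M M M H H H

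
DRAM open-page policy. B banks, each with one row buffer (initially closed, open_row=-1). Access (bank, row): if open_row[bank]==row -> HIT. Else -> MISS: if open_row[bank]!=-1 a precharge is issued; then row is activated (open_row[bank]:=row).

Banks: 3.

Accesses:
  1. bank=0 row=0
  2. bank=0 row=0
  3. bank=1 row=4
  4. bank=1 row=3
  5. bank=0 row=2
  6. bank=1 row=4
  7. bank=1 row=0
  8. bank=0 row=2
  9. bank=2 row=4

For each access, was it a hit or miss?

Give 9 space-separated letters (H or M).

Answer: M H M M M M M H M

Derivation:
Acc 1: bank0 row0 -> MISS (open row0); precharges=0
Acc 2: bank0 row0 -> HIT
Acc 3: bank1 row4 -> MISS (open row4); precharges=0
Acc 4: bank1 row3 -> MISS (open row3); precharges=1
Acc 5: bank0 row2 -> MISS (open row2); precharges=2
Acc 6: bank1 row4 -> MISS (open row4); precharges=3
Acc 7: bank1 row0 -> MISS (open row0); precharges=4
Acc 8: bank0 row2 -> HIT
Acc 9: bank2 row4 -> MISS (open row4); precharges=4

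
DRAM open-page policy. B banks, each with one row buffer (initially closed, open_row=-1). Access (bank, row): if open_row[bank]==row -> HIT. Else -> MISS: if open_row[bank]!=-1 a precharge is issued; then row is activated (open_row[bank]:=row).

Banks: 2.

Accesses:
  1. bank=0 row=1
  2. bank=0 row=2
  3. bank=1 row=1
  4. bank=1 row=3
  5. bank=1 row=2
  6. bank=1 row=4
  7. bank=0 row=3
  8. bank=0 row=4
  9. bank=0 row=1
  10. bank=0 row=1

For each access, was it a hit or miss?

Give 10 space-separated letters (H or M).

Acc 1: bank0 row1 -> MISS (open row1); precharges=0
Acc 2: bank0 row2 -> MISS (open row2); precharges=1
Acc 3: bank1 row1 -> MISS (open row1); precharges=1
Acc 4: bank1 row3 -> MISS (open row3); precharges=2
Acc 5: bank1 row2 -> MISS (open row2); precharges=3
Acc 6: bank1 row4 -> MISS (open row4); precharges=4
Acc 7: bank0 row3 -> MISS (open row3); precharges=5
Acc 8: bank0 row4 -> MISS (open row4); precharges=6
Acc 9: bank0 row1 -> MISS (open row1); precharges=7
Acc 10: bank0 row1 -> HIT

Answer: M M M M M M M M M H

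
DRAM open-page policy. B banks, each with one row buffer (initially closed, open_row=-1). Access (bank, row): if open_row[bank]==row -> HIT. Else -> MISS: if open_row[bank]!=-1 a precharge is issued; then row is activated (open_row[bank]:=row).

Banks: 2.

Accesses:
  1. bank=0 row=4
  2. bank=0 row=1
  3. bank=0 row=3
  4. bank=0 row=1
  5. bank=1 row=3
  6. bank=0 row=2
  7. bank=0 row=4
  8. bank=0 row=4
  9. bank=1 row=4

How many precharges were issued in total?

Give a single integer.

Acc 1: bank0 row4 -> MISS (open row4); precharges=0
Acc 2: bank0 row1 -> MISS (open row1); precharges=1
Acc 3: bank0 row3 -> MISS (open row3); precharges=2
Acc 4: bank0 row1 -> MISS (open row1); precharges=3
Acc 5: bank1 row3 -> MISS (open row3); precharges=3
Acc 6: bank0 row2 -> MISS (open row2); precharges=4
Acc 7: bank0 row4 -> MISS (open row4); precharges=5
Acc 8: bank0 row4 -> HIT
Acc 9: bank1 row4 -> MISS (open row4); precharges=6

Answer: 6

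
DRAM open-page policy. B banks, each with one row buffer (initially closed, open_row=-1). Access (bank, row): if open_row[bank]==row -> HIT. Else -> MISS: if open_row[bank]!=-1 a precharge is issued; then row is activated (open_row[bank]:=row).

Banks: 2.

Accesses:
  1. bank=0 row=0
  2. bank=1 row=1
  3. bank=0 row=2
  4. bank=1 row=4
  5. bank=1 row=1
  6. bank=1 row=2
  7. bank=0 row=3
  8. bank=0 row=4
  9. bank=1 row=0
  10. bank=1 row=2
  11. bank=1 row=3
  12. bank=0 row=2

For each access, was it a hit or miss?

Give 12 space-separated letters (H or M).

Acc 1: bank0 row0 -> MISS (open row0); precharges=0
Acc 2: bank1 row1 -> MISS (open row1); precharges=0
Acc 3: bank0 row2 -> MISS (open row2); precharges=1
Acc 4: bank1 row4 -> MISS (open row4); precharges=2
Acc 5: bank1 row1 -> MISS (open row1); precharges=3
Acc 6: bank1 row2 -> MISS (open row2); precharges=4
Acc 7: bank0 row3 -> MISS (open row3); precharges=5
Acc 8: bank0 row4 -> MISS (open row4); precharges=6
Acc 9: bank1 row0 -> MISS (open row0); precharges=7
Acc 10: bank1 row2 -> MISS (open row2); precharges=8
Acc 11: bank1 row3 -> MISS (open row3); precharges=9
Acc 12: bank0 row2 -> MISS (open row2); precharges=10

Answer: M M M M M M M M M M M M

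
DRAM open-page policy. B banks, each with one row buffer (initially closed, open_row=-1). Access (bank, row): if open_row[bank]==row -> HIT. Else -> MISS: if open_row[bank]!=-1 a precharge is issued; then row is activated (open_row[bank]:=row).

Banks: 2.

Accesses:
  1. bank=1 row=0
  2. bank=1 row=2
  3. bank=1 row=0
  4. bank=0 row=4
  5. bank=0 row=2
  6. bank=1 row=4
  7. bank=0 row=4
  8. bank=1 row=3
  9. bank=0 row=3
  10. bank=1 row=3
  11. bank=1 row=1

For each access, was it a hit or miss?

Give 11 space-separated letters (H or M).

Acc 1: bank1 row0 -> MISS (open row0); precharges=0
Acc 2: bank1 row2 -> MISS (open row2); precharges=1
Acc 3: bank1 row0 -> MISS (open row0); precharges=2
Acc 4: bank0 row4 -> MISS (open row4); precharges=2
Acc 5: bank0 row2 -> MISS (open row2); precharges=3
Acc 6: bank1 row4 -> MISS (open row4); precharges=4
Acc 7: bank0 row4 -> MISS (open row4); precharges=5
Acc 8: bank1 row3 -> MISS (open row3); precharges=6
Acc 9: bank0 row3 -> MISS (open row3); precharges=7
Acc 10: bank1 row3 -> HIT
Acc 11: bank1 row1 -> MISS (open row1); precharges=8

Answer: M M M M M M M M M H M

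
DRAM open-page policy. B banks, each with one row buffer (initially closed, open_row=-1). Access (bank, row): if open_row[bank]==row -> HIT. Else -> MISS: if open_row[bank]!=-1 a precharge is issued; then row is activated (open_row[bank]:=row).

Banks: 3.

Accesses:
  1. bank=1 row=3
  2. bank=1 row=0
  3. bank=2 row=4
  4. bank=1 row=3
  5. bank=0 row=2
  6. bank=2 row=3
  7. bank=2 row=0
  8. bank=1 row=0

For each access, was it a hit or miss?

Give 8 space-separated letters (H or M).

Acc 1: bank1 row3 -> MISS (open row3); precharges=0
Acc 2: bank1 row0 -> MISS (open row0); precharges=1
Acc 3: bank2 row4 -> MISS (open row4); precharges=1
Acc 4: bank1 row3 -> MISS (open row3); precharges=2
Acc 5: bank0 row2 -> MISS (open row2); precharges=2
Acc 6: bank2 row3 -> MISS (open row3); precharges=3
Acc 7: bank2 row0 -> MISS (open row0); precharges=4
Acc 8: bank1 row0 -> MISS (open row0); precharges=5

Answer: M M M M M M M M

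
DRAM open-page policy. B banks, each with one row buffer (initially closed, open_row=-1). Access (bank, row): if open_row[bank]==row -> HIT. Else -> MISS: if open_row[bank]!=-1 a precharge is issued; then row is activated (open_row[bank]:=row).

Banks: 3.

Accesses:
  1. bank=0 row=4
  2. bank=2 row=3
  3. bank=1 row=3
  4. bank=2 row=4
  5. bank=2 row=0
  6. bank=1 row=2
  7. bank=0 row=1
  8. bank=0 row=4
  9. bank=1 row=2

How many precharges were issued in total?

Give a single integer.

Answer: 5

Derivation:
Acc 1: bank0 row4 -> MISS (open row4); precharges=0
Acc 2: bank2 row3 -> MISS (open row3); precharges=0
Acc 3: bank1 row3 -> MISS (open row3); precharges=0
Acc 4: bank2 row4 -> MISS (open row4); precharges=1
Acc 5: bank2 row0 -> MISS (open row0); precharges=2
Acc 6: bank1 row2 -> MISS (open row2); precharges=3
Acc 7: bank0 row1 -> MISS (open row1); precharges=4
Acc 8: bank0 row4 -> MISS (open row4); precharges=5
Acc 9: bank1 row2 -> HIT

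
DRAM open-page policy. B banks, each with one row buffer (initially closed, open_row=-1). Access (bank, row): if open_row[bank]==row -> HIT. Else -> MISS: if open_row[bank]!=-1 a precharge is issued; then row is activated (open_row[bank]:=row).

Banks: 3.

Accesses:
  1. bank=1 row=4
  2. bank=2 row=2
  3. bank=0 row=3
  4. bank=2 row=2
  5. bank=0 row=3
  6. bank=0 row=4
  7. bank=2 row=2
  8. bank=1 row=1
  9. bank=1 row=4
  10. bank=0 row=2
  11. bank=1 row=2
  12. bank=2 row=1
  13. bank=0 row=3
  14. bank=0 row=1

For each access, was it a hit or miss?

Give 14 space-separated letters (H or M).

Answer: M M M H H M H M M M M M M M

Derivation:
Acc 1: bank1 row4 -> MISS (open row4); precharges=0
Acc 2: bank2 row2 -> MISS (open row2); precharges=0
Acc 3: bank0 row3 -> MISS (open row3); precharges=0
Acc 4: bank2 row2 -> HIT
Acc 5: bank0 row3 -> HIT
Acc 6: bank0 row4 -> MISS (open row4); precharges=1
Acc 7: bank2 row2 -> HIT
Acc 8: bank1 row1 -> MISS (open row1); precharges=2
Acc 9: bank1 row4 -> MISS (open row4); precharges=3
Acc 10: bank0 row2 -> MISS (open row2); precharges=4
Acc 11: bank1 row2 -> MISS (open row2); precharges=5
Acc 12: bank2 row1 -> MISS (open row1); precharges=6
Acc 13: bank0 row3 -> MISS (open row3); precharges=7
Acc 14: bank0 row1 -> MISS (open row1); precharges=8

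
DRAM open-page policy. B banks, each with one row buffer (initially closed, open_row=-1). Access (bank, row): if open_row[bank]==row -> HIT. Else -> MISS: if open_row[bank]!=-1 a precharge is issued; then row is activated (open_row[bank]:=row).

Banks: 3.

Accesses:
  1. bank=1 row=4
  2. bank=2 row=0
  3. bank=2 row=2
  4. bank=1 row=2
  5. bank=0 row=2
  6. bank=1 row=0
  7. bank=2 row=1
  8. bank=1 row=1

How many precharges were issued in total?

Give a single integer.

Answer: 5

Derivation:
Acc 1: bank1 row4 -> MISS (open row4); precharges=0
Acc 2: bank2 row0 -> MISS (open row0); precharges=0
Acc 3: bank2 row2 -> MISS (open row2); precharges=1
Acc 4: bank1 row2 -> MISS (open row2); precharges=2
Acc 5: bank0 row2 -> MISS (open row2); precharges=2
Acc 6: bank1 row0 -> MISS (open row0); precharges=3
Acc 7: bank2 row1 -> MISS (open row1); precharges=4
Acc 8: bank1 row1 -> MISS (open row1); precharges=5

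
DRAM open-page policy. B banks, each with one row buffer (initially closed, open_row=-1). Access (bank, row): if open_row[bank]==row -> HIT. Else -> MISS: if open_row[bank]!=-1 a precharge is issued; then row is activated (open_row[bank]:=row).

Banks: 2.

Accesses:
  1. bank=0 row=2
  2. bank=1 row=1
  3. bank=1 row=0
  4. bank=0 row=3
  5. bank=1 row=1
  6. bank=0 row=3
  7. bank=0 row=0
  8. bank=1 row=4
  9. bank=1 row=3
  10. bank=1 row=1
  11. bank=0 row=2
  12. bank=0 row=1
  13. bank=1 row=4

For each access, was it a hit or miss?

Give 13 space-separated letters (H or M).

Acc 1: bank0 row2 -> MISS (open row2); precharges=0
Acc 2: bank1 row1 -> MISS (open row1); precharges=0
Acc 3: bank1 row0 -> MISS (open row0); precharges=1
Acc 4: bank0 row3 -> MISS (open row3); precharges=2
Acc 5: bank1 row1 -> MISS (open row1); precharges=3
Acc 6: bank0 row3 -> HIT
Acc 7: bank0 row0 -> MISS (open row0); precharges=4
Acc 8: bank1 row4 -> MISS (open row4); precharges=5
Acc 9: bank1 row3 -> MISS (open row3); precharges=6
Acc 10: bank1 row1 -> MISS (open row1); precharges=7
Acc 11: bank0 row2 -> MISS (open row2); precharges=8
Acc 12: bank0 row1 -> MISS (open row1); precharges=9
Acc 13: bank1 row4 -> MISS (open row4); precharges=10

Answer: M M M M M H M M M M M M M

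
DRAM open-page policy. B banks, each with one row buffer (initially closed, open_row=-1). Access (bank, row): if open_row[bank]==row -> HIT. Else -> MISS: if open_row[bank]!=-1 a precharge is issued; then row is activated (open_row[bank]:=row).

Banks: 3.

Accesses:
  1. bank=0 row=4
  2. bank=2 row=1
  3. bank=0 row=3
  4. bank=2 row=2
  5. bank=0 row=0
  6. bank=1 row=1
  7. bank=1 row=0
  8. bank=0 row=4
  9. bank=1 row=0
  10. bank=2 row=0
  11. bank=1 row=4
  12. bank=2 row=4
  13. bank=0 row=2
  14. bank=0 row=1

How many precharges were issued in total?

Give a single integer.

Acc 1: bank0 row4 -> MISS (open row4); precharges=0
Acc 2: bank2 row1 -> MISS (open row1); precharges=0
Acc 3: bank0 row3 -> MISS (open row3); precharges=1
Acc 4: bank2 row2 -> MISS (open row2); precharges=2
Acc 5: bank0 row0 -> MISS (open row0); precharges=3
Acc 6: bank1 row1 -> MISS (open row1); precharges=3
Acc 7: bank1 row0 -> MISS (open row0); precharges=4
Acc 8: bank0 row4 -> MISS (open row4); precharges=5
Acc 9: bank1 row0 -> HIT
Acc 10: bank2 row0 -> MISS (open row0); precharges=6
Acc 11: bank1 row4 -> MISS (open row4); precharges=7
Acc 12: bank2 row4 -> MISS (open row4); precharges=8
Acc 13: bank0 row2 -> MISS (open row2); precharges=9
Acc 14: bank0 row1 -> MISS (open row1); precharges=10

Answer: 10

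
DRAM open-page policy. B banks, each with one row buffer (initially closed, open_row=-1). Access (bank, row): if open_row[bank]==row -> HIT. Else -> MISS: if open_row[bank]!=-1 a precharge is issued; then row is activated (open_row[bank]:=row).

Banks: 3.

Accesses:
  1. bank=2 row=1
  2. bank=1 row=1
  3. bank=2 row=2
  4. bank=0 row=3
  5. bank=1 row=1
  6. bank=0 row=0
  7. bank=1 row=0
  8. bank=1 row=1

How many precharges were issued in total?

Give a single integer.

Answer: 4

Derivation:
Acc 1: bank2 row1 -> MISS (open row1); precharges=0
Acc 2: bank1 row1 -> MISS (open row1); precharges=0
Acc 3: bank2 row2 -> MISS (open row2); precharges=1
Acc 4: bank0 row3 -> MISS (open row3); precharges=1
Acc 5: bank1 row1 -> HIT
Acc 6: bank0 row0 -> MISS (open row0); precharges=2
Acc 7: bank1 row0 -> MISS (open row0); precharges=3
Acc 8: bank1 row1 -> MISS (open row1); precharges=4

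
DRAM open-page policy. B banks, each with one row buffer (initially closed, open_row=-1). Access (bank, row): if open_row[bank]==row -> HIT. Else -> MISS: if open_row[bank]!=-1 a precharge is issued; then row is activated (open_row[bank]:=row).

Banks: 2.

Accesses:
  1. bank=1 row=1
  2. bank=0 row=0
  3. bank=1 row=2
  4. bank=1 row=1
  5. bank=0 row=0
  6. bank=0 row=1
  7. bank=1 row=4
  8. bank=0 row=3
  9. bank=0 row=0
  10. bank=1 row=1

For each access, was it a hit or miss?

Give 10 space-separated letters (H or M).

Acc 1: bank1 row1 -> MISS (open row1); precharges=0
Acc 2: bank0 row0 -> MISS (open row0); precharges=0
Acc 3: bank1 row2 -> MISS (open row2); precharges=1
Acc 4: bank1 row1 -> MISS (open row1); precharges=2
Acc 5: bank0 row0 -> HIT
Acc 6: bank0 row1 -> MISS (open row1); precharges=3
Acc 7: bank1 row4 -> MISS (open row4); precharges=4
Acc 8: bank0 row3 -> MISS (open row3); precharges=5
Acc 9: bank0 row0 -> MISS (open row0); precharges=6
Acc 10: bank1 row1 -> MISS (open row1); precharges=7

Answer: M M M M H M M M M M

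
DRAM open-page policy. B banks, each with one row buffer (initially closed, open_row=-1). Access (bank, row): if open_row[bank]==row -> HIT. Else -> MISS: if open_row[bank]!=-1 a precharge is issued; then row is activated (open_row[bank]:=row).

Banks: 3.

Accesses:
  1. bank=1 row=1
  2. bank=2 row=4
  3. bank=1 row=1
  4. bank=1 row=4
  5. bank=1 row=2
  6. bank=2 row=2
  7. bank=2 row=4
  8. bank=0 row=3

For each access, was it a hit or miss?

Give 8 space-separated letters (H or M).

Answer: M M H M M M M M

Derivation:
Acc 1: bank1 row1 -> MISS (open row1); precharges=0
Acc 2: bank2 row4 -> MISS (open row4); precharges=0
Acc 3: bank1 row1 -> HIT
Acc 4: bank1 row4 -> MISS (open row4); precharges=1
Acc 5: bank1 row2 -> MISS (open row2); precharges=2
Acc 6: bank2 row2 -> MISS (open row2); precharges=3
Acc 7: bank2 row4 -> MISS (open row4); precharges=4
Acc 8: bank0 row3 -> MISS (open row3); precharges=4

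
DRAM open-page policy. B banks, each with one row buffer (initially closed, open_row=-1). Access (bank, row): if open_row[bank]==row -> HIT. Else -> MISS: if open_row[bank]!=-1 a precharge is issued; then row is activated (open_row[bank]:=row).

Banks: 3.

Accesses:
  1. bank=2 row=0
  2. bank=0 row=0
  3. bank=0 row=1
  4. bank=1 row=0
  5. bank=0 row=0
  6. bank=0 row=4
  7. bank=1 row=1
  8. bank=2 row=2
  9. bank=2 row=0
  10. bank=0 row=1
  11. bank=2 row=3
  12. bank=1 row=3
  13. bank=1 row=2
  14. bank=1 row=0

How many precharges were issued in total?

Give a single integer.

Answer: 11

Derivation:
Acc 1: bank2 row0 -> MISS (open row0); precharges=0
Acc 2: bank0 row0 -> MISS (open row0); precharges=0
Acc 3: bank0 row1 -> MISS (open row1); precharges=1
Acc 4: bank1 row0 -> MISS (open row0); precharges=1
Acc 5: bank0 row0 -> MISS (open row0); precharges=2
Acc 6: bank0 row4 -> MISS (open row4); precharges=3
Acc 7: bank1 row1 -> MISS (open row1); precharges=4
Acc 8: bank2 row2 -> MISS (open row2); precharges=5
Acc 9: bank2 row0 -> MISS (open row0); precharges=6
Acc 10: bank0 row1 -> MISS (open row1); precharges=7
Acc 11: bank2 row3 -> MISS (open row3); precharges=8
Acc 12: bank1 row3 -> MISS (open row3); precharges=9
Acc 13: bank1 row2 -> MISS (open row2); precharges=10
Acc 14: bank1 row0 -> MISS (open row0); precharges=11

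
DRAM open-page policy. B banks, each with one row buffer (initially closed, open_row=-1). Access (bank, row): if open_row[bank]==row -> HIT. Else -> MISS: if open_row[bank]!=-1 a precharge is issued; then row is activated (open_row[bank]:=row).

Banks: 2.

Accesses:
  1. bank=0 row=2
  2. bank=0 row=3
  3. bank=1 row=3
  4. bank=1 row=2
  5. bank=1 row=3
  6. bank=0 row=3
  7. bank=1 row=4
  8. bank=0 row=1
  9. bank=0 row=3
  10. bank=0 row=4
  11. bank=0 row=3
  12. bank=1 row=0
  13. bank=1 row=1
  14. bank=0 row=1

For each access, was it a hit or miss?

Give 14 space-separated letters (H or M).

Acc 1: bank0 row2 -> MISS (open row2); precharges=0
Acc 2: bank0 row3 -> MISS (open row3); precharges=1
Acc 3: bank1 row3 -> MISS (open row3); precharges=1
Acc 4: bank1 row2 -> MISS (open row2); precharges=2
Acc 5: bank1 row3 -> MISS (open row3); precharges=3
Acc 6: bank0 row3 -> HIT
Acc 7: bank1 row4 -> MISS (open row4); precharges=4
Acc 8: bank0 row1 -> MISS (open row1); precharges=5
Acc 9: bank0 row3 -> MISS (open row3); precharges=6
Acc 10: bank0 row4 -> MISS (open row4); precharges=7
Acc 11: bank0 row3 -> MISS (open row3); precharges=8
Acc 12: bank1 row0 -> MISS (open row0); precharges=9
Acc 13: bank1 row1 -> MISS (open row1); precharges=10
Acc 14: bank0 row1 -> MISS (open row1); precharges=11

Answer: M M M M M H M M M M M M M M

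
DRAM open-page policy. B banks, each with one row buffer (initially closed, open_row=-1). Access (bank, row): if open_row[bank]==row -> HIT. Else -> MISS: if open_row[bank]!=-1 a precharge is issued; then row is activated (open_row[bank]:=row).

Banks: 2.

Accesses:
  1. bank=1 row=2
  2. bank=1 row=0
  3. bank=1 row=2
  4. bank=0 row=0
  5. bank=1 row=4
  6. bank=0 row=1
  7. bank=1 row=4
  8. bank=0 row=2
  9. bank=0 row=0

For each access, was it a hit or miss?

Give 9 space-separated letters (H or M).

Acc 1: bank1 row2 -> MISS (open row2); precharges=0
Acc 2: bank1 row0 -> MISS (open row0); precharges=1
Acc 3: bank1 row2 -> MISS (open row2); precharges=2
Acc 4: bank0 row0 -> MISS (open row0); precharges=2
Acc 5: bank1 row4 -> MISS (open row4); precharges=3
Acc 6: bank0 row1 -> MISS (open row1); precharges=4
Acc 7: bank1 row4 -> HIT
Acc 8: bank0 row2 -> MISS (open row2); precharges=5
Acc 9: bank0 row0 -> MISS (open row0); precharges=6

Answer: M M M M M M H M M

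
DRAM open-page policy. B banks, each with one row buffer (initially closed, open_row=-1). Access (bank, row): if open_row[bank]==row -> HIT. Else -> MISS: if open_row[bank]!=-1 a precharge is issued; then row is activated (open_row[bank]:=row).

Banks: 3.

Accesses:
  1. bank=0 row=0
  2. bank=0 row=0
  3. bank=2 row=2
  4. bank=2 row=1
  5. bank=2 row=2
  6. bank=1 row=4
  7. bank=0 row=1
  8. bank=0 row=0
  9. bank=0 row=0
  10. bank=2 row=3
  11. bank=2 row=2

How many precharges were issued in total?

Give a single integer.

Answer: 6

Derivation:
Acc 1: bank0 row0 -> MISS (open row0); precharges=0
Acc 2: bank0 row0 -> HIT
Acc 3: bank2 row2 -> MISS (open row2); precharges=0
Acc 4: bank2 row1 -> MISS (open row1); precharges=1
Acc 5: bank2 row2 -> MISS (open row2); precharges=2
Acc 6: bank1 row4 -> MISS (open row4); precharges=2
Acc 7: bank0 row1 -> MISS (open row1); precharges=3
Acc 8: bank0 row0 -> MISS (open row0); precharges=4
Acc 9: bank0 row0 -> HIT
Acc 10: bank2 row3 -> MISS (open row3); precharges=5
Acc 11: bank2 row2 -> MISS (open row2); precharges=6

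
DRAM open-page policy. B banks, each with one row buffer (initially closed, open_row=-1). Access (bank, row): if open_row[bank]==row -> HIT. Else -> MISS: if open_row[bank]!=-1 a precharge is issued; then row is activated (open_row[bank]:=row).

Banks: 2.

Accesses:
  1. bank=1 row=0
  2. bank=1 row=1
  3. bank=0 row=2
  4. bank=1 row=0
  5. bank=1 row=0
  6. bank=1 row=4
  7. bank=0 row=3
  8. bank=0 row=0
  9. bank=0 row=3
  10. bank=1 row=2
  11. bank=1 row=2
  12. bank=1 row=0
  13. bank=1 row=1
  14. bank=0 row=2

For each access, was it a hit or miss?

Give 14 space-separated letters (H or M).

Answer: M M M M H M M M M M H M M M

Derivation:
Acc 1: bank1 row0 -> MISS (open row0); precharges=0
Acc 2: bank1 row1 -> MISS (open row1); precharges=1
Acc 3: bank0 row2 -> MISS (open row2); precharges=1
Acc 4: bank1 row0 -> MISS (open row0); precharges=2
Acc 5: bank1 row0 -> HIT
Acc 6: bank1 row4 -> MISS (open row4); precharges=3
Acc 7: bank0 row3 -> MISS (open row3); precharges=4
Acc 8: bank0 row0 -> MISS (open row0); precharges=5
Acc 9: bank0 row3 -> MISS (open row3); precharges=6
Acc 10: bank1 row2 -> MISS (open row2); precharges=7
Acc 11: bank1 row2 -> HIT
Acc 12: bank1 row0 -> MISS (open row0); precharges=8
Acc 13: bank1 row1 -> MISS (open row1); precharges=9
Acc 14: bank0 row2 -> MISS (open row2); precharges=10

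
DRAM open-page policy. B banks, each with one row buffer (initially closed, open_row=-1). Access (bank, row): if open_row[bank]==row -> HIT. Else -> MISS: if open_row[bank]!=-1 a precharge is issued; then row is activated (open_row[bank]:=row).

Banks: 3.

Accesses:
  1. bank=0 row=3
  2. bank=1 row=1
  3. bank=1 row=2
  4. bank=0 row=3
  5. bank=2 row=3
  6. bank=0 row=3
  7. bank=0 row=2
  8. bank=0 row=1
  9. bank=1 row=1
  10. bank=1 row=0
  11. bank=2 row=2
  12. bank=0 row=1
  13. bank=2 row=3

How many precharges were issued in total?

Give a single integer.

Acc 1: bank0 row3 -> MISS (open row3); precharges=0
Acc 2: bank1 row1 -> MISS (open row1); precharges=0
Acc 3: bank1 row2 -> MISS (open row2); precharges=1
Acc 4: bank0 row3 -> HIT
Acc 5: bank2 row3 -> MISS (open row3); precharges=1
Acc 6: bank0 row3 -> HIT
Acc 7: bank0 row2 -> MISS (open row2); precharges=2
Acc 8: bank0 row1 -> MISS (open row1); precharges=3
Acc 9: bank1 row1 -> MISS (open row1); precharges=4
Acc 10: bank1 row0 -> MISS (open row0); precharges=5
Acc 11: bank2 row2 -> MISS (open row2); precharges=6
Acc 12: bank0 row1 -> HIT
Acc 13: bank2 row3 -> MISS (open row3); precharges=7

Answer: 7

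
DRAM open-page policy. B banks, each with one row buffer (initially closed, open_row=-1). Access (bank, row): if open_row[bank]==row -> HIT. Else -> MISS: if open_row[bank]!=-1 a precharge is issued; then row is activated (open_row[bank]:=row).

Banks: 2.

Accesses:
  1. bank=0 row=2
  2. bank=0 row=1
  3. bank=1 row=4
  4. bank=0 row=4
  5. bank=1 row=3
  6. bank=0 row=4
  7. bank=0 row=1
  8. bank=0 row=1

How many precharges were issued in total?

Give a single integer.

Acc 1: bank0 row2 -> MISS (open row2); precharges=0
Acc 2: bank0 row1 -> MISS (open row1); precharges=1
Acc 3: bank1 row4 -> MISS (open row4); precharges=1
Acc 4: bank0 row4 -> MISS (open row4); precharges=2
Acc 5: bank1 row3 -> MISS (open row3); precharges=3
Acc 6: bank0 row4 -> HIT
Acc 7: bank0 row1 -> MISS (open row1); precharges=4
Acc 8: bank0 row1 -> HIT

Answer: 4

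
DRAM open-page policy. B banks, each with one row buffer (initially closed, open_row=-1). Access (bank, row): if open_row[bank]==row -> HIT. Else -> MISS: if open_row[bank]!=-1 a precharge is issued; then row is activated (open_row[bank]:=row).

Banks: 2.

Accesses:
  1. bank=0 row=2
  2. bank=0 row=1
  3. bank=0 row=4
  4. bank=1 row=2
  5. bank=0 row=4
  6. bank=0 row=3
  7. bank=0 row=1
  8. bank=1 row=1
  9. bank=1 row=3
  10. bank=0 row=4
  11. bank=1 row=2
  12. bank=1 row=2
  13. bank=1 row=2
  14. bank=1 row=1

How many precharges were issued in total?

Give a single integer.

Answer: 9

Derivation:
Acc 1: bank0 row2 -> MISS (open row2); precharges=0
Acc 2: bank0 row1 -> MISS (open row1); precharges=1
Acc 3: bank0 row4 -> MISS (open row4); precharges=2
Acc 4: bank1 row2 -> MISS (open row2); precharges=2
Acc 5: bank0 row4 -> HIT
Acc 6: bank0 row3 -> MISS (open row3); precharges=3
Acc 7: bank0 row1 -> MISS (open row1); precharges=4
Acc 8: bank1 row1 -> MISS (open row1); precharges=5
Acc 9: bank1 row3 -> MISS (open row3); precharges=6
Acc 10: bank0 row4 -> MISS (open row4); precharges=7
Acc 11: bank1 row2 -> MISS (open row2); precharges=8
Acc 12: bank1 row2 -> HIT
Acc 13: bank1 row2 -> HIT
Acc 14: bank1 row1 -> MISS (open row1); precharges=9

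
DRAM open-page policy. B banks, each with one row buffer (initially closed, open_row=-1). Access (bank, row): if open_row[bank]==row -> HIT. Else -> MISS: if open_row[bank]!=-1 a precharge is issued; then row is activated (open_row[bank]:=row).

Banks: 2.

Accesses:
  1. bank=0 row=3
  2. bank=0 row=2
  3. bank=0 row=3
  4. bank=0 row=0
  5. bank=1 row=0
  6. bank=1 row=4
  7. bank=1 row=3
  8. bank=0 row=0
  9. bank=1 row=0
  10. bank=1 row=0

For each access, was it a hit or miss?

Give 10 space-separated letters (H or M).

Acc 1: bank0 row3 -> MISS (open row3); precharges=0
Acc 2: bank0 row2 -> MISS (open row2); precharges=1
Acc 3: bank0 row3 -> MISS (open row3); precharges=2
Acc 4: bank0 row0 -> MISS (open row0); precharges=3
Acc 5: bank1 row0 -> MISS (open row0); precharges=3
Acc 6: bank1 row4 -> MISS (open row4); precharges=4
Acc 7: bank1 row3 -> MISS (open row3); precharges=5
Acc 8: bank0 row0 -> HIT
Acc 9: bank1 row0 -> MISS (open row0); precharges=6
Acc 10: bank1 row0 -> HIT

Answer: M M M M M M M H M H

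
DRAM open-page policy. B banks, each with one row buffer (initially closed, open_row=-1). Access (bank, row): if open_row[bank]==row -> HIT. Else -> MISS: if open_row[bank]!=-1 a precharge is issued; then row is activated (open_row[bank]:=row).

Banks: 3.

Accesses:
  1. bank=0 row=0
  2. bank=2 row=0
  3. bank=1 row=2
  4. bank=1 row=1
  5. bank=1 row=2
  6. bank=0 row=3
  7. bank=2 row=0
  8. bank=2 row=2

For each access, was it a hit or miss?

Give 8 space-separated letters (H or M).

Answer: M M M M M M H M

Derivation:
Acc 1: bank0 row0 -> MISS (open row0); precharges=0
Acc 2: bank2 row0 -> MISS (open row0); precharges=0
Acc 3: bank1 row2 -> MISS (open row2); precharges=0
Acc 4: bank1 row1 -> MISS (open row1); precharges=1
Acc 5: bank1 row2 -> MISS (open row2); precharges=2
Acc 6: bank0 row3 -> MISS (open row3); precharges=3
Acc 7: bank2 row0 -> HIT
Acc 8: bank2 row2 -> MISS (open row2); precharges=4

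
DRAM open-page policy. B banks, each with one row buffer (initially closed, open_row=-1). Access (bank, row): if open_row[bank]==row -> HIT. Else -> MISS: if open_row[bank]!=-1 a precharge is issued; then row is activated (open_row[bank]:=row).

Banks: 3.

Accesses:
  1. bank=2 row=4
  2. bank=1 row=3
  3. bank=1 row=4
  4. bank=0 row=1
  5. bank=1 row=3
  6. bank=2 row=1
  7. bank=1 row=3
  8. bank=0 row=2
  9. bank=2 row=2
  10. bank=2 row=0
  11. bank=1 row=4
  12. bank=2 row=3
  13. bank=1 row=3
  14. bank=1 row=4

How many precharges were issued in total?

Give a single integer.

Acc 1: bank2 row4 -> MISS (open row4); precharges=0
Acc 2: bank1 row3 -> MISS (open row3); precharges=0
Acc 3: bank1 row4 -> MISS (open row4); precharges=1
Acc 4: bank0 row1 -> MISS (open row1); precharges=1
Acc 5: bank1 row3 -> MISS (open row3); precharges=2
Acc 6: bank2 row1 -> MISS (open row1); precharges=3
Acc 7: bank1 row3 -> HIT
Acc 8: bank0 row2 -> MISS (open row2); precharges=4
Acc 9: bank2 row2 -> MISS (open row2); precharges=5
Acc 10: bank2 row0 -> MISS (open row0); precharges=6
Acc 11: bank1 row4 -> MISS (open row4); precharges=7
Acc 12: bank2 row3 -> MISS (open row3); precharges=8
Acc 13: bank1 row3 -> MISS (open row3); precharges=9
Acc 14: bank1 row4 -> MISS (open row4); precharges=10

Answer: 10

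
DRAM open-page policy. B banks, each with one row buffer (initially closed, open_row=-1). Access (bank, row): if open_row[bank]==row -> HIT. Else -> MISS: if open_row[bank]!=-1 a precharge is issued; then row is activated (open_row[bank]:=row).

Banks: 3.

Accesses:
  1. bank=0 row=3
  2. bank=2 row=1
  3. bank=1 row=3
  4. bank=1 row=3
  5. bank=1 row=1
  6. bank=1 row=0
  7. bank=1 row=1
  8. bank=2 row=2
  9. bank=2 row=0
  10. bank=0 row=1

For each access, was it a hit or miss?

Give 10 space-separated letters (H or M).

Acc 1: bank0 row3 -> MISS (open row3); precharges=0
Acc 2: bank2 row1 -> MISS (open row1); precharges=0
Acc 3: bank1 row3 -> MISS (open row3); precharges=0
Acc 4: bank1 row3 -> HIT
Acc 5: bank1 row1 -> MISS (open row1); precharges=1
Acc 6: bank1 row0 -> MISS (open row0); precharges=2
Acc 7: bank1 row1 -> MISS (open row1); precharges=3
Acc 8: bank2 row2 -> MISS (open row2); precharges=4
Acc 9: bank2 row0 -> MISS (open row0); precharges=5
Acc 10: bank0 row1 -> MISS (open row1); precharges=6

Answer: M M M H M M M M M M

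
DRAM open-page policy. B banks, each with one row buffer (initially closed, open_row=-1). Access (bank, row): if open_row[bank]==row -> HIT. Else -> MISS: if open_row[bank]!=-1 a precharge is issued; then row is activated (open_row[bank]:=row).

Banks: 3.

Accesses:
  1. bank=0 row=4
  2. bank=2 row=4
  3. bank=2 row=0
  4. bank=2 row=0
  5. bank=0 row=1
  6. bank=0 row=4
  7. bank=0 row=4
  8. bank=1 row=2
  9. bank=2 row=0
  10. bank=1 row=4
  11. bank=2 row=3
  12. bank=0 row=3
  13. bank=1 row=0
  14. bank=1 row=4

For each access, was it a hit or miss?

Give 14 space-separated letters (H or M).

Answer: M M M H M M H M H M M M M M

Derivation:
Acc 1: bank0 row4 -> MISS (open row4); precharges=0
Acc 2: bank2 row4 -> MISS (open row4); precharges=0
Acc 3: bank2 row0 -> MISS (open row0); precharges=1
Acc 4: bank2 row0 -> HIT
Acc 5: bank0 row1 -> MISS (open row1); precharges=2
Acc 6: bank0 row4 -> MISS (open row4); precharges=3
Acc 7: bank0 row4 -> HIT
Acc 8: bank1 row2 -> MISS (open row2); precharges=3
Acc 9: bank2 row0 -> HIT
Acc 10: bank1 row4 -> MISS (open row4); precharges=4
Acc 11: bank2 row3 -> MISS (open row3); precharges=5
Acc 12: bank0 row3 -> MISS (open row3); precharges=6
Acc 13: bank1 row0 -> MISS (open row0); precharges=7
Acc 14: bank1 row4 -> MISS (open row4); precharges=8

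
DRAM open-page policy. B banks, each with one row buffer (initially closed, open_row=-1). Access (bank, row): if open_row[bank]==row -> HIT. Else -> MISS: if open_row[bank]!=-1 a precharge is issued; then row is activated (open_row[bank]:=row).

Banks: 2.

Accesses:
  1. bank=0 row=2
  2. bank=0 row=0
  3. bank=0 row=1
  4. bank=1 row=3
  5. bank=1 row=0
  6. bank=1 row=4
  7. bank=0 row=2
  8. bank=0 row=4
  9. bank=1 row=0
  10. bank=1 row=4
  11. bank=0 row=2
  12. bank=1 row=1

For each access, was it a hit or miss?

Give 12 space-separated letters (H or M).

Acc 1: bank0 row2 -> MISS (open row2); precharges=0
Acc 2: bank0 row0 -> MISS (open row0); precharges=1
Acc 3: bank0 row1 -> MISS (open row1); precharges=2
Acc 4: bank1 row3 -> MISS (open row3); precharges=2
Acc 5: bank1 row0 -> MISS (open row0); precharges=3
Acc 6: bank1 row4 -> MISS (open row4); precharges=4
Acc 7: bank0 row2 -> MISS (open row2); precharges=5
Acc 8: bank0 row4 -> MISS (open row4); precharges=6
Acc 9: bank1 row0 -> MISS (open row0); precharges=7
Acc 10: bank1 row4 -> MISS (open row4); precharges=8
Acc 11: bank0 row2 -> MISS (open row2); precharges=9
Acc 12: bank1 row1 -> MISS (open row1); precharges=10

Answer: M M M M M M M M M M M M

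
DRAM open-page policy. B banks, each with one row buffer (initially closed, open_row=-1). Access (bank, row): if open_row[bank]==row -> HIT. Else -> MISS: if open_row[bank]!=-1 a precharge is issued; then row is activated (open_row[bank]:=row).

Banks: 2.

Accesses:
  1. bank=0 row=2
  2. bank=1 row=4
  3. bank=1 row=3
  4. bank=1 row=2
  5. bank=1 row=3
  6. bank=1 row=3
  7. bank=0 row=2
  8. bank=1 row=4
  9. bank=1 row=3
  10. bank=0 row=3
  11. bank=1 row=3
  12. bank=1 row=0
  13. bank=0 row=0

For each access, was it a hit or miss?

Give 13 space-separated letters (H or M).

Acc 1: bank0 row2 -> MISS (open row2); precharges=0
Acc 2: bank1 row4 -> MISS (open row4); precharges=0
Acc 3: bank1 row3 -> MISS (open row3); precharges=1
Acc 4: bank1 row2 -> MISS (open row2); precharges=2
Acc 5: bank1 row3 -> MISS (open row3); precharges=3
Acc 6: bank1 row3 -> HIT
Acc 7: bank0 row2 -> HIT
Acc 8: bank1 row4 -> MISS (open row4); precharges=4
Acc 9: bank1 row3 -> MISS (open row3); precharges=5
Acc 10: bank0 row3 -> MISS (open row3); precharges=6
Acc 11: bank1 row3 -> HIT
Acc 12: bank1 row0 -> MISS (open row0); precharges=7
Acc 13: bank0 row0 -> MISS (open row0); precharges=8

Answer: M M M M M H H M M M H M M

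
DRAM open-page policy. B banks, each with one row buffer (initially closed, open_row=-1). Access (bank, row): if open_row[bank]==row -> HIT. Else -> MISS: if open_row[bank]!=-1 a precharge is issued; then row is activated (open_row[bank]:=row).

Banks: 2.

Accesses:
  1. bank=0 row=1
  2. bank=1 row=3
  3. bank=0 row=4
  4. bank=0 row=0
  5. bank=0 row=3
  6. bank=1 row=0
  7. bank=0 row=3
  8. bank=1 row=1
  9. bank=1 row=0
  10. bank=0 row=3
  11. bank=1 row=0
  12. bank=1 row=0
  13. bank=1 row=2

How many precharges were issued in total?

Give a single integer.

Answer: 7

Derivation:
Acc 1: bank0 row1 -> MISS (open row1); precharges=0
Acc 2: bank1 row3 -> MISS (open row3); precharges=0
Acc 3: bank0 row4 -> MISS (open row4); precharges=1
Acc 4: bank0 row0 -> MISS (open row0); precharges=2
Acc 5: bank0 row3 -> MISS (open row3); precharges=3
Acc 6: bank1 row0 -> MISS (open row0); precharges=4
Acc 7: bank0 row3 -> HIT
Acc 8: bank1 row1 -> MISS (open row1); precharges=5
Acc 9: bank1 row0 -> MISS (open row0); precharges=6
Acc 10: bank0 row3 -> HIT
Acc 11: bank1 row0 -> HIT
Acc 12: bank1 row0 -> HIT
Acc 13: bank1 row2 -> MISS (open row2); precharges=7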